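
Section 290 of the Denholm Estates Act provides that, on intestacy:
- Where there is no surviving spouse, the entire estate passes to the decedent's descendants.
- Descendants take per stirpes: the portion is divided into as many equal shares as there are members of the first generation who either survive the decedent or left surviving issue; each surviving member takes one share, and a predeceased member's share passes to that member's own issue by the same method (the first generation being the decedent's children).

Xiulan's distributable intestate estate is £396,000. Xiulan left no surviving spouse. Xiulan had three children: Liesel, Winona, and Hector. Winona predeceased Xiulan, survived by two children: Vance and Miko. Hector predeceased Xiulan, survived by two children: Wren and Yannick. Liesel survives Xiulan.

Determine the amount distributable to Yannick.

Yannick receives £66,000.

The entire £396,000 passes to the descendants.
That amount (£396,000) is divided into 3 shares of £132,000: Liesel takes £132,000; Winona's £132,000 share passes to Winona's issue; Hector's £132,000 share passes to Hector's issue.
Winona's share (£132,000) is divided into 2 shares of £66,000: Vance and Miko each take £66,000.
Hector's share (£132,000) is divided into 2 shares of £66,000: Wren and Yannick each take £66,000.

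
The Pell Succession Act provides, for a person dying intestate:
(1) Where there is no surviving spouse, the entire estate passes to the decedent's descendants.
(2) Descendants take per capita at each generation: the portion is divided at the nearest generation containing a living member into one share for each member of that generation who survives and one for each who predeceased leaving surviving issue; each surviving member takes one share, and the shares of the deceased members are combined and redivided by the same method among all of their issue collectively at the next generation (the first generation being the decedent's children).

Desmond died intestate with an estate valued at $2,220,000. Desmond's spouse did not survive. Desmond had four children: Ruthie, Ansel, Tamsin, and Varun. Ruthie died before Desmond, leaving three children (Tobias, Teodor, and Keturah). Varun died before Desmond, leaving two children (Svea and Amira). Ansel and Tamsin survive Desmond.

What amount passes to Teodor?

Teodor receives $222,000.

The entire $2,220,000 passes to the descendants.
That amount ($2,220,000) is divided at the children's generation into 4 shares of $555,000. Ansel and Tamsin each take $555,000. The 2 shares of the deceased (Ruthie and Varun) are combined into a pool of $1,110,000.
That pool ($1,110,000) is divided at the grandchildren's generation equally among Tobias, Teodor, Keturah, Svea, and Amira: $222,000 each.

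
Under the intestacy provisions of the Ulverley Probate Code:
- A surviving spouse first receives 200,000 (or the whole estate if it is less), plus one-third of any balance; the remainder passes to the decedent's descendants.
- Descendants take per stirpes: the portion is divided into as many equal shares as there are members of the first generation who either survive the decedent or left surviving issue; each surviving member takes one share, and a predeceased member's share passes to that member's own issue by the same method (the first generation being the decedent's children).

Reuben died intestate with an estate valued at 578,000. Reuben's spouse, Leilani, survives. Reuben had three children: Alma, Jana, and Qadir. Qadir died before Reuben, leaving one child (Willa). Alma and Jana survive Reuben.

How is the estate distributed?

Leilani: 326,000; Alma: 84,000; Jana: 84,000; Willa: 84,000

Leilani first takes 200,000, leaving a balance of 378,000. Leilani then takes one-third of the balance (126,000), for a total of 326,000. The remaining 252,000 passes to the descendants.
The descendants' portion (252,000) is divided into 3 shares of 84,000: Alma and Jana each take 84,000; Qadir's 84,000 share passes to Qadir's issue.
Qadir's share (84,000) passes entirely to Willa.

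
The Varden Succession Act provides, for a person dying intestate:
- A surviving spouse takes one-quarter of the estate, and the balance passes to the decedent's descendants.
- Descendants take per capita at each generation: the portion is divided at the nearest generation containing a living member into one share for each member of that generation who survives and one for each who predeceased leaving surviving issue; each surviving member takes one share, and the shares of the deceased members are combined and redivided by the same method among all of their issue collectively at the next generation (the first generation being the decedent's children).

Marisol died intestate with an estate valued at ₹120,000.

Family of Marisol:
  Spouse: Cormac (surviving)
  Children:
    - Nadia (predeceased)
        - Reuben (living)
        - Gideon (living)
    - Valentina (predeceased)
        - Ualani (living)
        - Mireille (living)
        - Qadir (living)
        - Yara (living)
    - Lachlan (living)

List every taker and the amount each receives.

Cormac: ₹30,000; Reuben: ₹10,000; Gideon: ₹10,000; Ualani: ₹10,000; Mireille: ₹10,000; Qadir: ₹10,000; Yara: ₹10,000; Lachlan: ₹30,000

Cormac takes one-quarter of ₹120,000 = ₹30,000. The remaining ₹90,000 passes to the descendants.
The descendants' portion (₹90,000) is divided at the children's generation into 3 shares of ₹30,000. Lachlan takes ₹30,000. The 2 shares of the deceased (Nadia and Valentina) are combined into a pool of ₹60,000.
That pool (₹60,000) is divided at the grandchildren's generation equally among Reuben, Gideon, Ualani, Mireille, Qadir, and Yara: ₹10,000 each.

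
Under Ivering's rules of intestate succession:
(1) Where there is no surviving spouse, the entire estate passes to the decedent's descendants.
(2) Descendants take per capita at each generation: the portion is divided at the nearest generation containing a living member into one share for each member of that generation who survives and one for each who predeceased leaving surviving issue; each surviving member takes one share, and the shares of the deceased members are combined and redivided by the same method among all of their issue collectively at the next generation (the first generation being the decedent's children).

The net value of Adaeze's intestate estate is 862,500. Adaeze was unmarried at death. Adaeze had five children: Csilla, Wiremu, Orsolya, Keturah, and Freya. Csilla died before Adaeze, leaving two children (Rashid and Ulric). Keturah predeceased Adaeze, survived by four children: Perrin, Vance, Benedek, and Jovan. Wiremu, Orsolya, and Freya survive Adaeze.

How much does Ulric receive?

Ulric receives 57,500.

The entire 862,500 passes to the descendants.
That amount (862,500) is divided at the children's generation into 5 shares of 172,500. Wiremu, Orsolya, and Freya each take 172,500. The 2 shares of the deceased (Csilla and Keturah) are combined into a pool of 345,000.
That pool (345,000) is divided at the grandchildren's generation equally among Rashid, Ulric, Perrin, Vance, Benedek, and Jovan: 57,500 each.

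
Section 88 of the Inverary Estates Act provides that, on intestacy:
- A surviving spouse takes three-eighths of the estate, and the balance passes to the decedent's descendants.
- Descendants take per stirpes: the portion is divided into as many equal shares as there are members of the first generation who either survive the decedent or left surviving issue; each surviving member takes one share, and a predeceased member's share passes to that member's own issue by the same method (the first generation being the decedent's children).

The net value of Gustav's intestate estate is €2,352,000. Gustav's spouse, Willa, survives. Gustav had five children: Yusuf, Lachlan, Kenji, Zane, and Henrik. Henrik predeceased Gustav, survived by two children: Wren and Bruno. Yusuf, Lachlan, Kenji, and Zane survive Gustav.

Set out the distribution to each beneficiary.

Willa takes three-eighths of €2,352,000 = €882,000. The remaining €1,470,000 passes to the descendants.
The descendants' portion (€1,470,000) is divided into 5 shares of €294,000: Yusuf, Lachlan, Kenji, and Zane each take €294,000; Henrik's €294,000 share passes to Henrik's issue.
Henrik's share (€294,000) is divided into 2 shares of €147,000: Wren and Bruno each take €147,000.

Willa: €882,000; Yusuf: €294,000; Lachlan: €294,000; Kenji: €294,000; Zane: €294,000; Wren: €147,000; Bruno: €147,000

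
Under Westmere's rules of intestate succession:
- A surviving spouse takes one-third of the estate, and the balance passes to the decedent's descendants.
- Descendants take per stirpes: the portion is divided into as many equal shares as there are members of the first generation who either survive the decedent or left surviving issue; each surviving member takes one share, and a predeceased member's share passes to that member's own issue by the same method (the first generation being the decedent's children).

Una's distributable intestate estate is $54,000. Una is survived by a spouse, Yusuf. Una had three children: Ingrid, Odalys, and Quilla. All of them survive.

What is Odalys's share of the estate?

Yusuf takes one-third of $54,000 = $18,000. The remaining $36,000 passes to the descendants.
The descendants' portion ($36,000) is divided into 3 shares of $12,000: Ingrid, Odalys, and Quilla each take $12,000.

Odalys receives $12,000.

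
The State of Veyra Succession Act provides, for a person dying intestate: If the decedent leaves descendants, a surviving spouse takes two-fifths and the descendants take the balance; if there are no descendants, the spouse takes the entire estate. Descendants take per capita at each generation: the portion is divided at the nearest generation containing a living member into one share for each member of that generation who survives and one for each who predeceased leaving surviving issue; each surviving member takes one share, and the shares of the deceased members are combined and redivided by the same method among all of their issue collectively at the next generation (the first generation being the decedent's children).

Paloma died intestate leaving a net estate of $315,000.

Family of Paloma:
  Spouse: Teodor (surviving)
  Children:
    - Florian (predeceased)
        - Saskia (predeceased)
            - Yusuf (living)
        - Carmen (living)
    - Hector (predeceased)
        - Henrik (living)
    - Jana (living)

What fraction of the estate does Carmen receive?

Teodor takes two-fifths of $315,000 = $126,000. The remaining $189,000 passes to the descendants.
The descendants' portion ($189,000) is divided at the children's generation into 3 shares of $63,000. Jana takes $63,000. The 2 shares of the deceased (Florian and Hector) are combined into a pool of $126,000.
That pool ($126,000) is divided at the grandchildren's generation into 3 shares of $42,000. Carmen and Henrik each take $42,000. The remaining share for the deceased Saskia ($42,000) is carried to the next generation.
That pool ($42,000) passes entirely to Yusuf, the sole taker at the great-grandchildren's generation.

Carmen receives 2/15 of the estate.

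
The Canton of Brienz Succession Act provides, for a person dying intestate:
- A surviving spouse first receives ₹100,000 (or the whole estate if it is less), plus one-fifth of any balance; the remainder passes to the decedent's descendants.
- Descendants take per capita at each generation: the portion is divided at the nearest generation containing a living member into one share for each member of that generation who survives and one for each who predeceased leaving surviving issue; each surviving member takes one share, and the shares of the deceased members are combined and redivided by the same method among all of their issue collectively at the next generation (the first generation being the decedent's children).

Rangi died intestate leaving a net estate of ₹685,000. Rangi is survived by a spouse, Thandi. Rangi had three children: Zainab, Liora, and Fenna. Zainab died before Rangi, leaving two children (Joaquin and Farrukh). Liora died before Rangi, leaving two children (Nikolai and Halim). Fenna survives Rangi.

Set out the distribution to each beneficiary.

Thandi: ₹217,000; Joaquin: ₹78,000; Farrukh: ₹78,000; Nikolai: ₹78,000; Halim: ₹78,000; Fenna: ₹156,000

Thandi first takes ₹100,000, leaving a balance of ₹585,000. Thandi then takes one-fifth of the balance (₹117,000), for a total of ₹217,000. The remaining ₹468,000 passes to the descendants.
The descendants' portion (₹468,000) is divided at the children's generation into 3 shares of ₹156,000. Fenna takes ₹156,000. The 2 shares of the deceased (Zainab and Liora) are combined into a pool of ₹312,000.
That pool (₹312,000) is divided at the grandchildren's generation equally among Joaquin, Farrukh, Nikolai, and Halim: ₹78,000 each.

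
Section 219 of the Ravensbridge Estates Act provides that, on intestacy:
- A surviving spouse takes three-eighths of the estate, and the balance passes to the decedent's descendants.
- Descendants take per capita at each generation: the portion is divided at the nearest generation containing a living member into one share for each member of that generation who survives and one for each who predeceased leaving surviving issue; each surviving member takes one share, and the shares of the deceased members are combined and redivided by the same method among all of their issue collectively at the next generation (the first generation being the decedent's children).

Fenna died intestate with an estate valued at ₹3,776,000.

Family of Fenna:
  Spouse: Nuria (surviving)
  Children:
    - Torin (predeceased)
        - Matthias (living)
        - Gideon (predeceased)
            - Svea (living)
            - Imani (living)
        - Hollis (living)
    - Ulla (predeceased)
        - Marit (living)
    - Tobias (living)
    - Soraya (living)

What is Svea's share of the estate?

Nuria takes three-eighths of ₹3,776,000 = ₹1,416,000. The remaining ₹2,360,000 passes to the descendants.
The descendants' portion (₹2,360,000) is divided at the children's generation into 4 shares of ₹590,000. Tobias and Soraya each take ₹590,000. The 2 shares of the deceased (Torin and Ulla) are combined into a pool of ₹1,180,000.
That pool (₹1,180,000) is divided at the grandchildren's generation into 4 shares of ₹295,000. Matthias, Hollis, and Marit each take ₹295,000. The remaining share for the deceased Gideon (₹295,000) is carried to the next generation.
That pool (₹295,000) is divided at the great-grandchildren's generation equally among Svea and Imani: ₹147,500 each.

Svea receives ₹147,500.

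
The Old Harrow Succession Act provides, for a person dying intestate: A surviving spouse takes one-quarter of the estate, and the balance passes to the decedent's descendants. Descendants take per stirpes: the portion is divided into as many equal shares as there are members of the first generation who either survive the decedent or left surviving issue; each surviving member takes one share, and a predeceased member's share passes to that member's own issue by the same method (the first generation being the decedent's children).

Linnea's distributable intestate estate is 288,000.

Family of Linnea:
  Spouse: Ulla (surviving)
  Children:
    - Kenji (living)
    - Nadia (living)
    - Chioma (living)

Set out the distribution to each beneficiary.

Ulla: 72,000; Kenji: 72,000; Nadia: 72,000; Chioma: 72,000

Ulla takes one-quarter of 288,000 = 72,000. The remaining 216,000 passes to the descendants.
The descendants' portion (216,000) is divided into 3 shares of 72,000: Kenji, Nadia, and Chioma each take 72,000.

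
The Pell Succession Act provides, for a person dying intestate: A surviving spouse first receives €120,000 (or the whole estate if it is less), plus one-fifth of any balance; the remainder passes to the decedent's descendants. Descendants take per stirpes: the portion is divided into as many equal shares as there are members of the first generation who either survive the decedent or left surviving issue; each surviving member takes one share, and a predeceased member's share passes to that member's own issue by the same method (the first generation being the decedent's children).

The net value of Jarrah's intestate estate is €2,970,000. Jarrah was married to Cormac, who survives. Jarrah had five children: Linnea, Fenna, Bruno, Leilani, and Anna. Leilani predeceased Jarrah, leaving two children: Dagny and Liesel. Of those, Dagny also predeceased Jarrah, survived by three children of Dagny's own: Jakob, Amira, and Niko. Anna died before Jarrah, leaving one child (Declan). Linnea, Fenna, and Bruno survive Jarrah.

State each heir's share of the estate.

Cormac: €690,000; Linnea: €456,000; Fenna: €456,000; Bruno: €456,000; Jakob: €76,000; Amira: €76,000; Niko: €76,000; Liesel: €228,000; Declan: €456,000

Cormac first takes €120,000, leaving a balance of €2,850,000. Cormac then takes one-fifth of the balance (€570,000), for a total of €690,000. The remaining €2,280,000 passes to the descendants.
The descendants' portion (€2,280,000) is divided into 5 shares of €456,000: Linnea, Fenna, and Bruno each take €456,000; Leilani's €456,000 share passes to Leilani's issue; Anna's €456,000 share passes to Anna's issue.
Leilani's share (€456,000) is divided into 2 shares of €228,000: Liesel takes €228,000; Dagny's €228,000 share passes to Dagny's issue.
Dagny's share (€228,000) is divided into 3 shares of €76,000: Jakob, Amira, and Niko each take €76,000.
Anna's share (€456,000) passes entirely to Declan.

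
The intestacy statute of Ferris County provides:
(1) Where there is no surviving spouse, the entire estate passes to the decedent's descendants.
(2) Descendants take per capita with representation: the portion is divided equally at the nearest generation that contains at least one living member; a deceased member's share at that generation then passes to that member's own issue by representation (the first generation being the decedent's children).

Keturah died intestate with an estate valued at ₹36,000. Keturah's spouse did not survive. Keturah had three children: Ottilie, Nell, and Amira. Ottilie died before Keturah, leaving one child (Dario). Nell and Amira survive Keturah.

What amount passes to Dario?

Dario receives ₹12,000.

The entire ₹36,000 passes to the descendants.
That amount (₹36,000) is divided into 3 shares of ₹12,000: Nell and Amira each take ₹12,000; Ottilie's ₹12,000 share passes to Ottilie's issue.
Ottilie's share (₹12,000) passes entirely to Dario.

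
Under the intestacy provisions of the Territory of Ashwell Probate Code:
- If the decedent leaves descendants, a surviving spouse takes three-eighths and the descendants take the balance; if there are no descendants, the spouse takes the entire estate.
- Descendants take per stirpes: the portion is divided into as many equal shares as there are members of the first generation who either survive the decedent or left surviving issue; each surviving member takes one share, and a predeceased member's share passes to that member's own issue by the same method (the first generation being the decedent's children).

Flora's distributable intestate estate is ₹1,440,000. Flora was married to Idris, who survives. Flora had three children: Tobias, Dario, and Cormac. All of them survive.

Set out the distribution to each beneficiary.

Idris: ₹540,000; Tobias: ₹300,000; Dario: ₹300,000; Cormac: ₹300,000

Idris takes three-eighths of ₹1,440,000 = ₹540,000. The remaining ₹900,000 passes to the descendants.
The descendants' portion (₹900,000) is divided into 3 shares of ₹300,000: Tobias, Dario, and Cormac each take ₹300,000.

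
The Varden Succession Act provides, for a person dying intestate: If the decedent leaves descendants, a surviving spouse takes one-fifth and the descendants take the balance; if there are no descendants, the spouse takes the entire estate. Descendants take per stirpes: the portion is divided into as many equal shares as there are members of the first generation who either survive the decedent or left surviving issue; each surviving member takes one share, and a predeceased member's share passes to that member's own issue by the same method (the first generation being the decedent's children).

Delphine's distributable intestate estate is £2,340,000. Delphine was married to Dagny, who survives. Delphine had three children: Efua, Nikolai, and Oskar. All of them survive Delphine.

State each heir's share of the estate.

Dagny: £468,000; Efua: £624,000; Nikolai: £624,000; Oskar: £624,000

Dagny takes one-fifth of £2,340,000 = £468,000. The remaining £1,872,000 passes to the descendants.
The descendants' portion (£1,872,000) is divided into 3 shares of £624,000: Efua, Nikolai, and Oskar each take £624,000.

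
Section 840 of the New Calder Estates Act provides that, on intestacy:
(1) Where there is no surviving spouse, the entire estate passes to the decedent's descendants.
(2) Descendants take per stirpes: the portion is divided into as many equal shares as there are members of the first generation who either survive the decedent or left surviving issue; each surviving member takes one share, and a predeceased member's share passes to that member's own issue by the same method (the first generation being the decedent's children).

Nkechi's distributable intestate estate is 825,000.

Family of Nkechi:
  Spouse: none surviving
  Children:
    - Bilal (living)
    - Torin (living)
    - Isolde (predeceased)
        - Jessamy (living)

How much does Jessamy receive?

The entire 825,000 passes to the descendants.
That amount (825,000) is divided into 3 shares of 275,000: Bilal and Torin each take 275,000; Isolde's 275,000 share passes to Isolde's issue.
Isolde's share (275,000) passes entirely to Jessamy.

Jessamy receives 275,000.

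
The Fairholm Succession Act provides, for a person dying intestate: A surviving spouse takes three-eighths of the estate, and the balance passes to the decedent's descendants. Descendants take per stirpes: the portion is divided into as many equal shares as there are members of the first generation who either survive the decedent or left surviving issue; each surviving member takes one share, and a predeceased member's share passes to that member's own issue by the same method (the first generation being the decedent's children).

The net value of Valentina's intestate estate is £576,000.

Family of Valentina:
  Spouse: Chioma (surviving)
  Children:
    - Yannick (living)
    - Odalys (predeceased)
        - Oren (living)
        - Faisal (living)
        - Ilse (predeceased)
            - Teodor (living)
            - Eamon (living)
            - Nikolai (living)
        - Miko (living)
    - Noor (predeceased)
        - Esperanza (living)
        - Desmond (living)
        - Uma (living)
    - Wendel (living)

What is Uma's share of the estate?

Uma receives £30,000.

Chioma takes three-eighths of £576,000 = £216,000. The remaining £360,000 passes to the descendants.
The descendants' portion (£360,000) is divided into 4 shares of £90,000: Yannick and Wendel each take £90,000; Odalys's £90,000 share passes to Odalys's issue; Noor's £90,000 share passes to Noor's issue.
Odalys's share (£90,000) is divided into 4 shares of £22,500: Oren, Faisal, and Miko each take £22,500; Ilse's £22,500 share passes to Ilse's issue.
Ilse's share (£22,500) is divided into 3 shares of £7,500: Teodor, Eamon, and Nikolai each take £7,500.
Noor's share (£90,000) is divided into 3 shares of £30,000: Esperanza, Desmond, and Uma each take £30,000.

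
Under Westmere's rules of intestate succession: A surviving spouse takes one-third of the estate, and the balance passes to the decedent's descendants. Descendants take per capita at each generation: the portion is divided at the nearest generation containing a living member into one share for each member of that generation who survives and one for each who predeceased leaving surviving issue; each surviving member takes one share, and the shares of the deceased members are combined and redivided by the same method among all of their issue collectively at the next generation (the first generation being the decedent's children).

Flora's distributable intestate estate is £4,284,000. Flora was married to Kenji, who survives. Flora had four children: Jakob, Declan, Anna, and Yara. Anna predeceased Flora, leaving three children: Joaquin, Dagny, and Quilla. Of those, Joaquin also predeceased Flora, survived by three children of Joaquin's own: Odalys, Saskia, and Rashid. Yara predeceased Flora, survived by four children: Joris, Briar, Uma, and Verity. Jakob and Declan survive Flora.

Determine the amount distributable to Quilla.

Kenji takes one-third of £4,284,000 = £1,428,000. The remaining £2,856,000 passes to the descendants.
The descendants' portion (£2,856,000) is divided at the children's generation into 4 shares of £714,000. Jakob and Declan each take £714,000. The 2 shares of the deceased (Anna and Yara) are combined into a pool of £1,428,000.
That pool (£1,428,000) is divided at the grandchildren's generation into 7 shares of £204,000. Dagny, Quilla, Joris, Briar, Uma, and Verity each take £204,000. The remaining share for the deceased Joaquin (£204,000) is carried to the next generation.
That pool (£204,000) is divided at the great-grandchildren's generation equally among Odalys, Saskia, and Rashid: £68,000 each.

Quilla receives £204,000.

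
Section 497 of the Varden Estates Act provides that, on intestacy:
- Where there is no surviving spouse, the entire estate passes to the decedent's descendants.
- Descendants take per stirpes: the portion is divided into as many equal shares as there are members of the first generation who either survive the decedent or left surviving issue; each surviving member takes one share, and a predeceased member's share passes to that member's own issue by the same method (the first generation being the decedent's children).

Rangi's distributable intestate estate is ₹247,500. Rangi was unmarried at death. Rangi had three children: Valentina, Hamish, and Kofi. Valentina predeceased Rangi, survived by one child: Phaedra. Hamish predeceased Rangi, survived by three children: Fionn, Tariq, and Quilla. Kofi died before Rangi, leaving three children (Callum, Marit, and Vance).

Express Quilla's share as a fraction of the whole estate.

Quilla receives 1/9 of the estate.

The entire ₹247,500 passes to the descendants.
That amount (₹247,500) is divided into 3 shares of ₹82,500: Valentina's ₹82,500 share passes to Valentina's issue; Hamish's ₹82,500 share passes to Hamish's issue; Kofi's ₹82,500 share passes to Kofi's issue.
Valentina's share (₹82,500) passes entirely to Phaedra.
Hamish's share (₹82,500) is divided into 3 shares of ₹27,500: Fionn, Tariq, and Quilla each take ₹27,500.
Kofi's share (₹82,500) is divided into 3 shares of ₹27,500: Callum, Marit, and Vance each take ₹27,500.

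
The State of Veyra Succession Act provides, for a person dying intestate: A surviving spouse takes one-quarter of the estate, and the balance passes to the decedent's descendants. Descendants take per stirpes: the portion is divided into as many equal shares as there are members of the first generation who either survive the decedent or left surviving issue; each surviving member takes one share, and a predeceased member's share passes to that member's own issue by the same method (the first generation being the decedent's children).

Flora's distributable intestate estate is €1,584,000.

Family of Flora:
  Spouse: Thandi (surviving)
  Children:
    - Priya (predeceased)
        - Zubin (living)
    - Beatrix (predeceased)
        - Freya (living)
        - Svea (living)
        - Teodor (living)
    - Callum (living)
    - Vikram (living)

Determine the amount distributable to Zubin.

Thandi takes one-quarter of €1,584,000 = €396,000. The remaining €1,188,000 passes to the descendants.
The descendants' portion (€1,188,000) is divided into 4 shares of €297,000: Callum and Vikram each take €297,000; Priya's €297,000 share passes to Priya's issue; Beatrix's €297,000 share passes to Beatrix's issue.
Priya's share (€297,000) passes entirely to Zubin.
Beatrix's share (€297,000) is divided into 3 shares of €99,000: Freya, Svea, and Teodor each take €99,000.

Zubin receives €297,000.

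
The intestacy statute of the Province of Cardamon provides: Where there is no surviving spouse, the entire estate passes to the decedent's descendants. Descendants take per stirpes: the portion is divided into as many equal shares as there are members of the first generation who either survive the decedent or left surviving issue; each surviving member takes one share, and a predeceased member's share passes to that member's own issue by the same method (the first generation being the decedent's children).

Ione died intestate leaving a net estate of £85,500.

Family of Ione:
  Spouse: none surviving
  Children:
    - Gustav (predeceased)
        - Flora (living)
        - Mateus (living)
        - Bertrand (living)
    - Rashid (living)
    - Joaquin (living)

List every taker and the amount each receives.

Flora: £9,500; Mateus: £9,500; Bertrand: £9,500; Rashid: £28,500; Joaquin: £28,500

The entire £85,500 passes to the descendants.
That amount (£85,500) is divided into 3 shares of £28,500: Rashid and Joaquin each take £28,500; Gustav's £28,500 share passes to Gustav's issue.
Gustav's share (£28,500) is divided into 3 shares of £9,500: Flora, Mateus, and Bertrand each take £9,500.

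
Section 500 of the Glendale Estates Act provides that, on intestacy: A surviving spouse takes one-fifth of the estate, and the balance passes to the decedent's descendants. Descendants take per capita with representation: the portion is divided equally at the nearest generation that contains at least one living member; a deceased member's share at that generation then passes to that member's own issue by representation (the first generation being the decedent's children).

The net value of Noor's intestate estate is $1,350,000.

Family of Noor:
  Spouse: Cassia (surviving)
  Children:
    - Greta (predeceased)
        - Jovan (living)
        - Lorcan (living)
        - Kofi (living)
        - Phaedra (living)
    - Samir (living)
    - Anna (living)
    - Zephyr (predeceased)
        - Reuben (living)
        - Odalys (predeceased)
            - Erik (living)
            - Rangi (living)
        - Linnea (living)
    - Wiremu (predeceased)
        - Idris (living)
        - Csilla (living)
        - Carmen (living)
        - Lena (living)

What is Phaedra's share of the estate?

Phaedra receives $54,000.

Cassia takes one-fifth of $1,350,000 = $270,000. The remaining $1,080,000 passes to the descendants.
The descendants' portion ($1,080,000) is divided into 5 shares of $216,000: Samir and Anna each take $216,000; Greta's $216,000 share passes to Greta's issue; Zephyr's $216,000 share passes to Zephyr's issue; Wiremu's $216,000 share passes to Wiremu's issue.
Greta's share ($216,000) is divided into 4 shares of $54,000: Jovan, Lorcan, Kofi, and Phaedra each take $54,000.
Zephyr's share ($216,000) is divided into 3 shares of $72,000: Reuben and Linnea each take $72,000; Odalys's $72,000 share passes to Odalys's issue.
Odalys's share ($72,000) is divided into 2 shares of $36,000: Erik and Rangi each take $36,000.
Wiremu's share ($216,000) is divided into 4 shares of $54,000: Idris, Csilla, Carmen, and Lena each take $54,000.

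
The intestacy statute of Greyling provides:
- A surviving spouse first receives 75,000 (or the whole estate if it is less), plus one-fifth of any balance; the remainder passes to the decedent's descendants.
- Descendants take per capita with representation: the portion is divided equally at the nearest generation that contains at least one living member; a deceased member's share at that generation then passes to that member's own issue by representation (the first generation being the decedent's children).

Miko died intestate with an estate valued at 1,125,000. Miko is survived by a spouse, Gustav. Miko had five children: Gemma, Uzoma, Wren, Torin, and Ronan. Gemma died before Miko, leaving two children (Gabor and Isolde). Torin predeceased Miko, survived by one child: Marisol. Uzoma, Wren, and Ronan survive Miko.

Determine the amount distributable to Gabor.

Gabor receives 84,000.

Gustav first takes 75,000, leaving a balance of 1,050,000. Gustav then takes one-fifth of the balance (210,000), for a total of 285,000. The remaining 840,000 passes to the descendants.
The descendants' portion (840,000) is divided into 5 shares of 168,000: Uzoma, Wren, and Ronan each take 168,000; Gemma's 168,000 share passes to Gemma's issue; Torin's 168,000 share passes to Torin's issue.
Gemma's share (168,000) is divided into 2 shares of 84,000: Gabor and Isolde each take 84,000.
Torin's share (168,000) passes entirely to Marisol.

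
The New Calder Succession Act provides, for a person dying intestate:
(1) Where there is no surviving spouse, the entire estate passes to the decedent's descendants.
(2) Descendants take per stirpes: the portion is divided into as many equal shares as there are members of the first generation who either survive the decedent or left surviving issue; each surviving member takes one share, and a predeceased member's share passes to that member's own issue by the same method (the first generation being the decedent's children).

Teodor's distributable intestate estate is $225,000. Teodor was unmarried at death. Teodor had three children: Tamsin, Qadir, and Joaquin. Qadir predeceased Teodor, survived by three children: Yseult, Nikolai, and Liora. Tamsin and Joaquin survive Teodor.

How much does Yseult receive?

Yseult receives $25,000.

The entire $225,000 passes to the descendants.
That amount ($225,000) is divided into 3 shares of $75,000: Tamsin and Joaquin each take $75,000; Qadir's $75,000 share passes to Qadir's issue.
Qadir's share ($75,000) is divided into 3 shares of $25,000: Yseult, Nikolai, and Liora each take $25,000.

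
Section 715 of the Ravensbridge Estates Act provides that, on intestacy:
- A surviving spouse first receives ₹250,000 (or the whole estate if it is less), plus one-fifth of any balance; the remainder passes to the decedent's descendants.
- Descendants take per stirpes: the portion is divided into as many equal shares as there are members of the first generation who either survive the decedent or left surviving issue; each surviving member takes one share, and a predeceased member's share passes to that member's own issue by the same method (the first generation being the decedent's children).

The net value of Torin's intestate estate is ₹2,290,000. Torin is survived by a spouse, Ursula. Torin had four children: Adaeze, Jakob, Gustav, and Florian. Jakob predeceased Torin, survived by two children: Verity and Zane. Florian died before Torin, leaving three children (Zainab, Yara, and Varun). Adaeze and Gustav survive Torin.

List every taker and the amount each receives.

Ursula: ₹658,000; Adaeze: ₹408,000; Verity: ₹204,000; Zane: ₹204,000; Gustav: ₹408,000; Zainab: ₹136,000; Yara: ₹136,000; Varun: ₹136,000

Ursula first takes ₹250,000, leaving a balance of ₹2,040,000. Ursula then takes one-fifth of the balance (₹408,000), for a total of ₹658,000. The remaining ₹1,632,000 passes to the descendants.
The descendants' portion (₹1,632,000) is divided into 4 shares of ₹408,000: Adaeze and Gustav each take ₹408,000; Jakob's ₹408,000 share passes to Jakob's issue; Florian's ₹408,000 share passes to Florian's issue.
Jakob's share (₹408,000) is divided into 2 shares of ₹204,000: Verity and Zane each take ₹204,000.
Florian's share (₹408,000) is divided into 3 shares of ₹136,000: Zainab, Yara, and Varun each take ₹136,000.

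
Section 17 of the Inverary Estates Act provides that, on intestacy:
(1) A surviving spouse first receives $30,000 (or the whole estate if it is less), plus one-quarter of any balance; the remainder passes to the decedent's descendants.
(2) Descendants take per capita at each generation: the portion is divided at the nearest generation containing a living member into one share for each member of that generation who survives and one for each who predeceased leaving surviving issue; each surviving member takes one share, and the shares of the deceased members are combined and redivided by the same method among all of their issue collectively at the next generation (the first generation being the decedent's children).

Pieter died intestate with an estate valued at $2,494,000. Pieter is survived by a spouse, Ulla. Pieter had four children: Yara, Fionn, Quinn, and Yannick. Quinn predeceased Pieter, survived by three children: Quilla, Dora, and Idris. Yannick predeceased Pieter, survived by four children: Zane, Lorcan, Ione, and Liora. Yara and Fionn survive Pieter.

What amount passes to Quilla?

Ulla first takes $30,000, leaving a balance of $2,464,000. Ulla then takes one-quarter of the balance ($616,000), for a total of $646,000. The remaining $1,848,000 passes to the descendants.
The descendants' portion ($1,848,000) is divided at the children's generation into 4 shares of $462,000. Yara and Fionn each take $462,000. The 2 shares of the deceased (Quinn and Yannick) are combined into a pool of $924,000.
That pool ($924,000) is divided at the grandchildren's generation equally among Quilla, Dora, Idris, Zane, Lorcan, Ione, and Liora: $132,000 each.

Quilla receives $132,000.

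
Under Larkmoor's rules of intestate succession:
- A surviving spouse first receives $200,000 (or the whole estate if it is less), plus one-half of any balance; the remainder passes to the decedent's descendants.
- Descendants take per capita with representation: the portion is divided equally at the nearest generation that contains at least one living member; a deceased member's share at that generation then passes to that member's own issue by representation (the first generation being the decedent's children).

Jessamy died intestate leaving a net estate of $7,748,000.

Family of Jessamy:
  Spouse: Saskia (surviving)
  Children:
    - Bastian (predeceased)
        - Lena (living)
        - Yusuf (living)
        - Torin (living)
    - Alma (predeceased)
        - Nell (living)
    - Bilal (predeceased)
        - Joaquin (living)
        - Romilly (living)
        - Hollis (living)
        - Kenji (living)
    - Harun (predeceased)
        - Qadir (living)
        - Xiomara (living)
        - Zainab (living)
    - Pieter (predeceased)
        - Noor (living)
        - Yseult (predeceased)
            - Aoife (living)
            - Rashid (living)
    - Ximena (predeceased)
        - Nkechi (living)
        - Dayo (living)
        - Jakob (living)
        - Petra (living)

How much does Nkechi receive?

Saskia first takes $200,000, leaving a balance of $7,548,000. Saskia then takes one-half of the balance ($3,774,000), for a total of $3,974,000. The remaining $3,774,000 passes to the descendants.
No child survives, so the initial division is made at the grandchildren's generation.
The descendants' portion ($3,774,000) is divided into 17 shares of $222,000: Lena, Yusuf, Torin, Nell, Joaquin, Romilly, Hollis, Kenji, Qadir, Xiomara, Zainab, Noor, Nkechi, Dayo, Jakob, and Petra each take $222,000; Yseult's $222,000 share passes to Yseult's issue.
Yseult's share ($222,000) is divided into 2 shares of $111,000: Aoife and Rashid each take $111,000.

Nkechi receives $222,000.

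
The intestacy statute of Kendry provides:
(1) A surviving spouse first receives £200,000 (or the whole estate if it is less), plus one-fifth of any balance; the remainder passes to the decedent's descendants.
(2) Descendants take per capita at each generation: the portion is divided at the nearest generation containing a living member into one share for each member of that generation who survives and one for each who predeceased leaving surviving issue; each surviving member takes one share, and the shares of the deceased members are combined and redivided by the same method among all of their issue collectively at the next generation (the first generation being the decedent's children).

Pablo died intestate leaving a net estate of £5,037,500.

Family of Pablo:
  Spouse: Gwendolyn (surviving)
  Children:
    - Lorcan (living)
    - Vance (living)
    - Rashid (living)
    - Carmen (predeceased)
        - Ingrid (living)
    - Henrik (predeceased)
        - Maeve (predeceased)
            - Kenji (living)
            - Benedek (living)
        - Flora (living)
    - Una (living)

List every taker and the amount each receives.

Gwendolyn: £1,167,500; Lorcan: £645,000; Vance: £645,000; Rashid: £645,000; Ingrid: £430,000; Kenji: £215,000; Benedek: £215,000; Flora: £430,000; Una: £645,000

Gwendolyn first takes £200,000, leaving a balance of £4,837,500. Gwendolyn then takes one-fifth of the balance (£967,500), for a total of £1,167,500. The remaining £3,870,000 passes to the descendants.
The descendants' portion (£3,870,000) is divided at the children's generation into 6 shares of £645,000. Lorcan, Vance, Rashid, and Una each take £645,000. The 2 shares of the deceased (Carmen and Henrik) are combined into a pool of £1,290,000.
That pool (£1,290,000) is divided at the grandchildren's generation into 3 shares of £430,000. Ingrid and Flora each take £430,000. The remaining share for the deceased Maeve (£430,000) is carried to the next generation.
That pool (£430,000) is divided at the great-grandchildren's generation equally among Kenji and Benedek: £215,000 each.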